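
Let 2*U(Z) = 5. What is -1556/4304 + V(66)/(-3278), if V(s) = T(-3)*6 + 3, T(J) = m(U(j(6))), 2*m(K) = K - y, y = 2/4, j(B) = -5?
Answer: -642413/1763564 ≈ -0.36427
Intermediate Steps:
y = 1/2 (y = 2*(1/4) = 1/2 ≈ 0.50000)
U(Z) = 5/2 (U(Z) = (1/2)*5 = 5/2)
m(K) = -1/4 + K/2 (m(K) = (K - 1*1/2)/2 = (K - 1/2)/2 = (-1/2 + K)/2 = -1/4 + K/2)
T(J) = 1 (T(J) = -1/4 + (1/2)*(5/2) = -1/4 + 5/4 = 1)
V(s) = 9 (V(s) = 1*6 + 3 = 6 + 3 = 9)
-1556/4304 + V(66)/(-3278) = -1556/4304 + 9/(-3278) = -1556*1/4304 + 9*(-1/3278) = -389/1076 - 9/3278 = -642413/1763564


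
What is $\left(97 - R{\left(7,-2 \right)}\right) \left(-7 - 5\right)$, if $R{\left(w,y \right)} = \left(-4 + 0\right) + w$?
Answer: $-1128$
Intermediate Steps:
$R{\left(w,y \right)} = -4 + w$
$\left(97 - R{\left(7,-2 \right)}\right) \left(-7 - 5\right) = \left(97 - \left(-4 + 7\right)\right) \left(-7 - 5\right) = \left(97 - 3\right) \left(-7 - 5\right) = \left(97 - 3\right) \left(-12\right) = 94 \left(-12\right) = -1128$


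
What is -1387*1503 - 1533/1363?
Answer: -2841394476/1363 ≈ -2.0847e+6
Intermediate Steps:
-1387*1503 - 1533/1363 = -2084661 - 1533*1/1363 = -2084661 - 1533/1363 = -2841394476/1363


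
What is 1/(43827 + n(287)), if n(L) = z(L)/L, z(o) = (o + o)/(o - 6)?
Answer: 281/12315389 ≈ 2.2817e-5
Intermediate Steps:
z(o) = 2*o/(-6 + o) (z(o) = (2*o)/(-6 + o) = 2*o/(-6 + o))
n(L) = 2/(-6 + L) (n(L) = (2*L/(-6 + L))/L = 2/(-6 + L))
1/(43827 + n(287)) = 1/(43827 + 2/(-6 + 287)) = 1/(43827 + 2/281) = 1/(12315389/281) = 281/12315389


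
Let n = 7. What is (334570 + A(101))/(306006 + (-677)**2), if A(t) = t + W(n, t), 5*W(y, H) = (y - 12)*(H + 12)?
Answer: 334558/764335 ≈ 0.43771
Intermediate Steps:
W(y, H) = (-12 + y)*(12 + H)/5 (W(y, H) = ((y - 12)*(H + 12))/5 = ((-12 + y)*(12 + H))/5 = (-12 + y)*(12 + H)/5)
A(t) = -12 (A(t) = t + (-144/5 - 12*t/5 + (12/5)*7 + (1/5)*t*7) = t + (-144/5 - 12*t/5 + 84/5 + 7*t/5) = t + (-12 - t) = -12)
(334570 + A(101))/(306006 + (-677)**2) = (334570 - 12)/(306006 + (-677)**2) = 334558/(306006 + 458329) = 334558/764335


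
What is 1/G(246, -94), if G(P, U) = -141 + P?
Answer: 1/105 ≈ 0.0095238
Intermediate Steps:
1/G(246, -94) = 1/(-141 + 246) = 1/105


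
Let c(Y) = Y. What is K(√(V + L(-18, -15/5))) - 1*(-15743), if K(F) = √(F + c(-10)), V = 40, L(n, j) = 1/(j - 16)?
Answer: 15743 + √(-3610 + 19*√14421)/19 ≈ 15743.0 + 1.9182*I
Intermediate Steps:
L(n, j) = 1/(-16 + j)
K(F) = √(-10 + F) (K(F) = √(F - 10) = √(-10 + F))
K(√(V + L(-18, -15/5))) - 1*(-15743) = √(-10 + √(40 + 1/(-16 - 15/5))) - 1*(-15743) = √(-10 + √(40 + 1/(-16 - 15*⅕))) + 15743 = √(-10 + √(40 + 1/(-16 - 3))) + 15743 = √(-10 + √(40 + 1/(-19))) + 15743 = √(-10 + √(40 - 1/19)) + 15743 = √(-10 + √(759/19)) + 15743 = √(-10 + √14421/19) + 15743 = 15743 + √(-10 + √14421/19)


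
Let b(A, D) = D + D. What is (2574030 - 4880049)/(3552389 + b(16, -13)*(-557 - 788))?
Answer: -2306019/3587359 ≈ -0.64282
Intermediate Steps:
b(A, D) = 2*D
(2574030 - 4880049)/(3552389 + b(16, -13)*(-557 - 788)) = (2574030 - 4880049)/(3552389 + (2*(-13))*(-557 - 788)) = -2306019/(3552389 - 26*(-1345)) = -2306019/(3552389 + 34970) = -2306019/3587359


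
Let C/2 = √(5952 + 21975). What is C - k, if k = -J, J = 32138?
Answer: 32138 + 6*√3103 ≈ 32472.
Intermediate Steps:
k = -32138 (k = -1*32138 = -32138)
C = 6*√3103 (C = 2*√(5952 + 21975) = 2*√27927 = 2*(3*√3103) = 6*√3103 ≈ 334.23)
C - k = 6*√3103 - 1*(-32138) = 6*√3103 + 32138 = 32138 + 6*√3103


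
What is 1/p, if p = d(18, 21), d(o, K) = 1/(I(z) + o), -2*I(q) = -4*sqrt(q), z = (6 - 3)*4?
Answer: 18 + 4*sqrt(3) ≈ 24.928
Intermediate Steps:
z = 12 (z = 3*4 = 12)
I(q) = 2*sqrt(q) (I(q) = -(-2)*sqrt(q) = 2*sqrt(q))
d(o, K) = 1/(o + 4*sqrt(3)) (d(o, K) = 1/(2*sqrt(12) + o) = 1/(2*(2*sqrt(3)) + o) = 1/(4*sqrt(3) + o) = 1/(o + 4*sqrt(3)))
p = 1/(18 + 4*sqrt(3)) ≈ 0.040115
1/p = 1/(3/46 - sqrt(3)/69)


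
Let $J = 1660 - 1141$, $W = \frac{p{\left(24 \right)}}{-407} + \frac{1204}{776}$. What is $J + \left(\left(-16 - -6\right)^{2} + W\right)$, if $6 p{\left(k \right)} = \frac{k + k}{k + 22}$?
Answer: $\frac{1126941931}{1816034} \approx 620.55$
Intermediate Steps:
$p{\left(k \right)} = \frac{k}{3 \left(22 + k\right)}$ ($p{\left(k \right)} = \frac{\left(k + k\right) \frac{1}{k + 22}}{6} = \frac{2 k \frac{1}{22 + k}}{6} = \frac{k}{3 \left(22 + k\right)}$)
$W = \frac{2816885}{1816034}$ ($W = \frac{\frac{1}{3} \cdot 24 \frac{1}{22 + 24}}{-407} + \frac{1204}{776} = \frac{1}{3} \cdot 24 \cdot \frac{1}{46} \left(- \frac{1}{407}\right) + 1204 \cdot \frac{1}{776} = \frac{1}{3} \cdot 24 \cdot \frac{1}{46} \left(- \frac{1}{407}\right) + \frac{301}{194} = \frac{4}{23} \left(- \frac{1}{407}\right) + \frac{301}{194} = - \frac{4}{9361} + \frac{301}{194} = \frac{2816885}{1816034} \approx 1.5511$)
$J = 519$
$J + \left(\left(-16 - -6\right)^{2} + W\right) = 519 + \left(\left(-16 - -6\right)^{2} + \frac{2816885}{1816034}\right) = 519 + \left(\left(-16 + 6\right)^{2} + \frac{2816885}{1816034}\right) = 519 + \left(\left(-10\right)^{2} + \frac{2816885}{1816034}\right) = 519 + \left(100 + \frac{2816885}{1816034}\right) = 519 + \frac{184420285}{1816034} = \frac{1126941931}{1816034}$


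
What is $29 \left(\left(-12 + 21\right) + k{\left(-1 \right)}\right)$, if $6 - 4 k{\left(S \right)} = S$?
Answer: $\frac{1247}{4} \approx 311.75$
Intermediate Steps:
$k{\left(S \right)} = \frac{3}{2} - \frac{S}{4}$
$29 \left(\left(-12 + 21\right) + k{\left(-1 \right)}\right) = 29 \left(\left(-12 + 21\right) + \left(\frac{3}{2} - - \frac{1}{4}\right)\right) = 29 \left(9 + \left(\frac{3}{2} + \frac{1}{4}\right)\right) = 29 \left(9 + \frac{7}{4}\right) = 29 \cdot \frac{43}{4} = \frac{1247}{4}$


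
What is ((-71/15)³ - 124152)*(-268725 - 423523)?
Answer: 290308674397928/3375 ≈ 8.6017e+10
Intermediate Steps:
((-71/15)³ - 124152)*(-268725 - 423523) = ((-71*1/15)³ - 124152)*(-692248) = ((-71/15)³ - 124152)*(-692248) = (-357911/3375 - 124152)*(-692248) = -419370911/3375*(-692248) = 290308674397928/3375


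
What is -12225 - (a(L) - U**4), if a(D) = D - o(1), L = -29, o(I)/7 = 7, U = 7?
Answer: -9746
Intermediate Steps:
o(I) = 49 (o(I) = 7*7 = 49)
a(D) = -49 + D (a(D) = D - 1*49 = D - 49 = -49 + D)
-12225 - (a(L) - U**4) = -12225 - ((-49 - 29) - 1*7**4) = -12225 - (-78 - 1*2401) = -12225 - (-78 - 2401) = -12225 - 1*(-2479) = -12225 + 2479 = -9746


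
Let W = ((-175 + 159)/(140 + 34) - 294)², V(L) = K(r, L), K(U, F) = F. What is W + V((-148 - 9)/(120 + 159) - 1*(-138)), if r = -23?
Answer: 6775397807/78213 ≈ 86628.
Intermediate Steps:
V(L) = L
W = 654643396/7569 (W = (-16/174 - 294)² = (-16*1/174 - 294)² = (-8/87 - 294)² = (-25586/87)² = 654643396/7569 ≈ 86490.)
W + V((-148 - 9)/(120 + 159) - 1*(-138)) = 654643396/7569 + ((-148 - 9)/(120 + 159) - 1*(-138)) = 654643396/7569 + (-157/279 + 138) = 654643396/7569 + 38345/279 = 6775397807/78213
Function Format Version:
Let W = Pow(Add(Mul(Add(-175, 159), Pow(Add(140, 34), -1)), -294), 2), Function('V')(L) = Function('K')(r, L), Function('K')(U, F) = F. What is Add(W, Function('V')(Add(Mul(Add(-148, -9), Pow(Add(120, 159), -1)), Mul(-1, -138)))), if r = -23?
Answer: Rational(6775397807, 78213) ≈ 86628.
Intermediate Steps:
Function('V')(L) = L
W = Rational(654643396, 7569) (W = Pow(Add(Mul(-16, Pow(174, -1)), -294), 2) = Pow(Add(Mul(-16, Rational(1, 174)), -294), 2) = Pow(Add(Rational(-8, 87), -294), 2) = Pow(Rational(-25586, 87), 2) = Rational(654643396, 7569) ≈ 86490.)
Add(W, Function('V')(Add(Mul(Add(-148, -9), Pow(Add(120, 159), -1)), Mul(-1, -138)))) = Add(Rational(654643396, 7569), Add(Mul(Add(-148, -9), Pow(Add(120, 159), -1)), Mul(-1, -138))) = Add(Rational(654643396, 7569), Add(Mul(-157, Pow(279, -1)), 138)) = Add(Rational(654643396, 7569), Add(Mul(-157, Rational(1, 279)), 138)) = Add(Rational(654643396, 7569), Add(Rational(-157, 279), 138)) = Add(Rational(654643396, 7569), Rational(38345, 279)) = Rational(6775397807, 78213)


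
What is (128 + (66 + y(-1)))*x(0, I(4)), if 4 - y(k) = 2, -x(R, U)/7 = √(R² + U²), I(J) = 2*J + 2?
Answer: -13720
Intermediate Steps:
I(J) = 2 + 2*J
x(R, U) = -7*√(R² + U²)
y(k) = 2 (y(k) = 4 - 1*2 = 4 - 2 = 2)
(128 + (66 + y(-1)))*x(0, I(4)) = (128 + (66 + 2))*(-7*√(0² + (2 + 2*4)²)) = (128 + 68)*(-7*√(0 + (2 + 8)²)) = 196*(-7*√(0 + 10²)) = 196*(-7*√(0 + 100)) = 196*(-7*√100) = 196*(-7*10) = 196*(-70) = -13720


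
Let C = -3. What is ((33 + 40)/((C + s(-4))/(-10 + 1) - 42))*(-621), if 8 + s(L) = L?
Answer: 135999/121 ≈ 1124.0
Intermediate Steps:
s(L) = -8 + L
((33 + 40)/((C + s(-4))/(-10 + 1) - 42))*(-621) = ((33 + 40)/((-3 + (-8 - 4))/(-10 + 1) - 42))*(-621) = (73/((-3 - 12)/(-9) - 42))*(-621) = (73/(-15*(-⅑) - 42))*(-621) = (73/(5/3 - 42))*(-621) = (73/(-121/3))*(-621) = (73*(-3/121))*(-621) = -219/121*(-621) = 135999/121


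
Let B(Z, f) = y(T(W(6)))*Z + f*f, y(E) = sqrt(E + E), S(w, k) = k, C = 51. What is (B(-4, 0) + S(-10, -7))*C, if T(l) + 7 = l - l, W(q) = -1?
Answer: -357 - 204*I*sqrt(14) ≈ -357.0 - 763.3*I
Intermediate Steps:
T(l) = -7 (T(l) = -7 + (l - l) = -7 + 0 = -7)
y(E) = sqrt(2)*sqrt(E) (y(E) = sqrt(2*E) = sqrt(2)*sqrt(E))
B(Z, f) = f**2 + I*Z*sqrt(14) (B(Z, f) = (sqrt(2)*sqrt(-7))*Z + f*f = (sqrt(2)*(I*sqrt(7)))*Z + f**2 = (I*sqrt(14))*Z + f**2 = I*Z*sqrt(14) + f**2 = f**2 + I*Z*sqrt(14))
(B(-4, 0) + S(-10, -7))*C = ((0**2 + I*(-4)*sqrt(14)) - 7)*51 = ((0 - 4*I*sqrt(14)) - 7)*51 = (-4*I*sqrt(14) - 7)*51 = (-7 - 4*I*sqrt(14))*51 = -357 - 204*I*sqrt(14)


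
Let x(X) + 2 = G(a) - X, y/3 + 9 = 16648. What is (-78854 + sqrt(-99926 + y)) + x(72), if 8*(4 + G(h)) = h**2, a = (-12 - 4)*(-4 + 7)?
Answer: -78644 + I*sqrt(50009) ≈ -78644.0 + 223.63*I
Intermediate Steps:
y = 49917 (y = -27 + 3*16648 = -27 + 49944 = 49917)
a = -48 (a = -16*3 = -48)
G(h) = -4 + h**2/8
x(X) = 282 - X (x(X) = -2 + ((-4 + (1/8)*(-48)**2) - X) = -2 + ((-4 + (1/8)*2304) - X) = -2 + ((-4 + 288) - X) = -2 + (284 - X) = 282 - X)
(-78854 + sqrt(-99926 + y)) + x(72) = (-78854 + sqrt(-99926 + 49917)) + (282 - 1*72) = (-78854 + sqrt(-50009)) + (282 - 72) = (-78854 + I*sqrt(50009)) + 210 = -78644 + I*sqrt(50009)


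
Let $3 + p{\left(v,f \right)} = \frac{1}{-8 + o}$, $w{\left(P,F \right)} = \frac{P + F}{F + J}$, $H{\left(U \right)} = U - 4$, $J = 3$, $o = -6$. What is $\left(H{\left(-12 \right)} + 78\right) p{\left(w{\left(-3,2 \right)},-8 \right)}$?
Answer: $- \frac{1333}{7} \approx -190.43$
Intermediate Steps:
$H{\left(U \right)} = -4 + U$ ($H{\left(U \right)} = U - 4 = -4 + U$)
$w{\left(P,F \right)} = \frac{F + P}{3 + F}$ ($w{\left(P,F \right)} = \frac{P + F}{F + 3} = \frac{F + P}{3 + F}$)
$p{\left(v,f \right)} = - \frac{43}{14}$ ($p{\left(v,f \right)} = -3 + \frac{1}{-8 - 6} = -3 + \frac{1}{-14} = -3 - \frac{1}{14} = - \frac{43}{14}$)
$\left(H{\left(-12 \right)} + 78\right) p{\left(w{\left(-3,2 \right)},-8 \right)} = \left(\left(-4 - 12\right) + 78\right) \left(- \frac{43}{14}\right) = \left(-16 + 78\right) \left(- \frac{43}{14}\right) = 62 \left(- \frac{43}{14}\right) = - \frac{1333}{7}$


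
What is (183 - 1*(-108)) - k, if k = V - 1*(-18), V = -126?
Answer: 399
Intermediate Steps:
k = -108 (k = -126 - 1*(-18) = -126 + 18 = -108)
(183 - 1*(-108)) - k = (183 - 1*(-108)) - 1*(-108) = (183 + 108) + 108 = 291 + 108 = 399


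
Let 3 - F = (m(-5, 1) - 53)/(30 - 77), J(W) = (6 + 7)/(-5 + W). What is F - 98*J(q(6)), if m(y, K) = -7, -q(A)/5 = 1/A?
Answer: 51729/235 ≈ 220.12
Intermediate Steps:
q(A) = -5/A
J(W) = 13/(-5 + W)
F = 81/47 (F = 3 - (-7 - 53)/(30 - 77) = 3 - (-60)/(-47) = 3 - (-60)*(-1)/47 = 3 - 1*60/47 = 3 - 60/47 = 81/47 ≈ 1.7234)
F - 98*J(q(6)) = 81/47 - 1274/(-5 - 5/6) = 81/47 - 1274/(-5 - 5*⅙) = 81/47 - 1274/(-5 - ⅚) = 81/47 - 1274/(-35/6) = 81/47 - 1274*(-6)/35 = 81/47 - 98*(-78/35) = 81/47 + 1092/5 = 51729/235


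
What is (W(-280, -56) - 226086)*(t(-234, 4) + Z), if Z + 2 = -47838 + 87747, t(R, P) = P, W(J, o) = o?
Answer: -9025553362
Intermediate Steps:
Z = 39907 (Z = -2 + (-47838 + 87747) = -2 + 39909 = 39907)
(W(-280, -56) - 226086)*(t(-234, 4) + Z) = (-56 - 226086)*(4 + 39907) = -226142*39911 = -9025553362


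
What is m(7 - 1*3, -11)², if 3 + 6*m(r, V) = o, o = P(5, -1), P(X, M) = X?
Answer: ⅑ ≈ 0.11111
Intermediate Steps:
o = 5
m(r, V) = ⅓ (m(r, V) = -½ + (⅙)*5 = -½ + ⅚ = ⅓)
m(7 - 1*3, -11)² = (⅓)² = ⅑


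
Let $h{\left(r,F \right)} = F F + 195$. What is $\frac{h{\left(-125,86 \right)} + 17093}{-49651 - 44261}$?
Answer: $- \frac{2057}{7826} \approx -0.26284$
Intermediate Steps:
$h{\left(r,F \right)} = 195 + F^{2}$ ($h{\left(r,F \right)} = F^{2} + 195 = 195 + F^{2}$)
$\frac{h{\left(-125,86 \right)} + 17093}{-49651 - 44261} = \frac{\left(195 + 86^{2}\right) + 17093}{-49651 - 44261} = \frac{\left(195 + 7396\right) + 17093}{-93912} = \left(7591 + 17093\right) \left(- \frac{1}{93912}\right) = 24684 \left(- \frac{1}{93912}\right) = - \frac{2057}{7826}$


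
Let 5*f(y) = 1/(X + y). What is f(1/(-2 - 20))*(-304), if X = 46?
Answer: -6688/5055 ≈ -1.3230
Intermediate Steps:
f(y) = 1/(5*(46 + y))
f(1/(-2 - 20))*(-304) = (1/(5*(46 + 1/(-2 - 20))))*(-304) = (1/(5*(46 + 1/(-22))))*(-304) = (1/(5*(46 - 1/22)))*(-304) = (1/(5*(1011/22)))*(-304) = ((1/5)*(22/1011))*(-304) = (22/5055)*(-304) = -6688/5055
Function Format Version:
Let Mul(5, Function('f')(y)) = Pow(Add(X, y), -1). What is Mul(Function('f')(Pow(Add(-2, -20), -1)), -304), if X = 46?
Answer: Rational(-6688, 5055) ≈ -1.3230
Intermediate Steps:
Function('f')(y) = Mul(Rational(1, 5), Pow(Add(46, y), -1))
Mul(Function('f')(Pow(Add(-2, -20), -1)), -304) = Mul(Mul(Rational(1, 5), Pow(Add(46, Pow(Add(-2, -20), -1)), -1)), -304) = Mul(Mul(Rational(1, 5), Pow(Add(46, Pow(-22, -1)), -1)), -304) = Mul(Mul(Rational(1, 5), Pow(Add(46, Rational(-1, 22)), -1)), -304) = Mul(Mul(Rational(1, 5), Pow(Rational(1011, 22), -1)), -304) = Mul(Mul(Rational(1, 5), Rational(22, 1011)), -304) = Mul(Rational(22, 5055), -304) = Rational(-6688, 5055)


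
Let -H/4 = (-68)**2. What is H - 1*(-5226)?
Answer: -13270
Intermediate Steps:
H = -18496 (H = -4*(-68)**2 = -4*4624 = -18496)
H - 1*(-5226) = -18496 - 1*(-5226) = -18496 + 5226 = -13270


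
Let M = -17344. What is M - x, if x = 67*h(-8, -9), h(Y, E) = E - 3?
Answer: -16540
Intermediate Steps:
h(Y, E) = -3 + E
x = -804 (x = 67*(-3 - 9) = 67*(-12) = -804)
M - x = -17344 - 1*(-804) = -17344 + 804 = -16540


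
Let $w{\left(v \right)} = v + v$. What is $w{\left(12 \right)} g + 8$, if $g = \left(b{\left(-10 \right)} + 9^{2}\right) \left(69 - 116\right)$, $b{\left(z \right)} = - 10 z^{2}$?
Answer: $1036640$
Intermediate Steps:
$w{\left(v \right)} = 2 v$
$g = 43193$ ($g = \left(- 10 \left(-10\right)^{2} + 9^{2}\right) \left(69 - 116\right) = \left(\left(-10\right) 100 + 81\right) \left(-47\right) = \left(-1000 + 81\right) \left(-47\right) = \left(-919\right) \left(-47\right) = 43193$)
$w{\left(12 \right)} g + 8 = 2 \cdot 12 \cdot 43193 + 8 = 24 \cdot 43193 + 8 = 1036632 + 8 = 1036640$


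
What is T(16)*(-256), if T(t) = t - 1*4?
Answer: -3072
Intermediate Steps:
T(t) = -4 + t (T(t) = t - 4 = -4 + t)
T(16)*(-256) = (-4 + 16)*(-256) = 12*(-256) = -3072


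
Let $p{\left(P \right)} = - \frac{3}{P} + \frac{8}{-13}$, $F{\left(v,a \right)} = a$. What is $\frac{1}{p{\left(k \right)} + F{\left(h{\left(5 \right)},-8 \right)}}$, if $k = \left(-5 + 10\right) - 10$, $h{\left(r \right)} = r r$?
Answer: $- \frac{65}{521} \approx -0.12476$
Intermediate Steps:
$h{\left(r \right)} = r^{2}$
$k = -5$ ($k = 5 - 10 = -5$)
$p{\left(P \right)} = - \frac{8}{13} - \frac{3}{P}$ ($p{\left(P \right)} = - \frac{3}{P} + 8 \left(- \frac{1}{13}\right) = - \frac{3}{P} - \frac{8}{13} = - \frac{8}{13} - \frac{3}{P}$)
$\frac{1}{p{\left(k \right)} + F{\left(h{\left(5 \right)},-8 \right)}} = \frac{1}{\left(- \frac{8}{13} - \frac{3}{-5}\right) - 8} = \frac{1}{\left(- \frac{8}{13} - - \frac{3}{5}\right) - 8} = \frac{1}{\left(- \frac{8}{13} + \frac{3}{5}\right) - 8} = \frac{1}{- \frac{1}{65} - 8} = \frac{1}{- \frac{521}{65}} = - \frac{65}{521}$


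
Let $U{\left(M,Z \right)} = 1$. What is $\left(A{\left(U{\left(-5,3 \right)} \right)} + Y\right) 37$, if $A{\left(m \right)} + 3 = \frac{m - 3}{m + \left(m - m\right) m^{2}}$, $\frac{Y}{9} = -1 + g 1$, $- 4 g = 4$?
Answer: $-851$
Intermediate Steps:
$g = -1$ ($g = \left(- \frac{1}{4}\right) 4 = -1$)
$Y = -18$ ($Y = 9 \left(-1 - 1\right) = 9 \left(-2\right) = -18$)
$A{\left(m \right)} = -3 + \frac{-3 + m}{m}$ ($A{\left(m \right)} = -3 + \frac{m - 3}{m + \left(m - m\right) m^{2}} = -3 + \frac{-3 + m}{m + 0 m^{2}} = -3 + \frac{-3 + m}{m + 0} = -3 + \frac{-3 + m}{m}$)
$\left(A{\left(U{\left(-5,3 \right)} \right)} + Y\right) 37 = \left(\left(-2 - \frac{3}{1}\right) - 18\right) 37 = \left(\left(-2 - 3\right) - 18\right) 37 = \left(-5 - 18\right) 37 = \left(-23\right) 37 = -851$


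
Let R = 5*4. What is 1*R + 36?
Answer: 56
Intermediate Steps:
R = 20
1*R + 36 = 1*20 + 36 = 20 + 36 = 56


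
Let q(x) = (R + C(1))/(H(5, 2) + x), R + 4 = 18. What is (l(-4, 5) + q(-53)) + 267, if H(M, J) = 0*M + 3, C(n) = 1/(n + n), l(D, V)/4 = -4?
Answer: 25071/100 ≈ 250.71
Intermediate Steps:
R = 14 (R = -4 + 18 = 14)
l(D, V) = -16 (l(D, V) = 4*(-4) = -16)
C(n) = 1/(2*n)
H(M, J) = 3 (H(M, J) = 0 + 3 = 3)
q(x) = 29/(2*(3 + x)) (q(x) = (14 + (½)/1)/(3 + x) = (14 + (½)*1)/(3 + x) = (14 + ½)/(3 + x) = 29/(2*(3 + x)))
(l(-4, 5) + q(-53)) + 267 = (-16 + 29/(2*(3 - 53))) + 267 = (-16 + (29/2)/(-50)) + 267 = (-16 + (29/2)*(-1/50)) + 267 = (-16 - 29/100) + 267 = -1629/100 + 267 = 25071/100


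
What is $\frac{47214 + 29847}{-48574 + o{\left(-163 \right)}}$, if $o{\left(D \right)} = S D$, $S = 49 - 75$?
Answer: $- \frac{4533}{2608} \approx -1.7381$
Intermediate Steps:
$S = -26$ ($S = 49 - 75 = -26$)
$o{\left(D \right)} = - 26 D$
$\frac{47214 + 29847}{-48574 + o{\left(-163 \right)}} = \frac{47214 + 29847}{-48574 - -4238} = \frac{77061}{-48574 + 4238} = \frac{77061}{-44336} = 77061 \left(- \frac{1}{44336}\right) = - \frac{4533}{2608}$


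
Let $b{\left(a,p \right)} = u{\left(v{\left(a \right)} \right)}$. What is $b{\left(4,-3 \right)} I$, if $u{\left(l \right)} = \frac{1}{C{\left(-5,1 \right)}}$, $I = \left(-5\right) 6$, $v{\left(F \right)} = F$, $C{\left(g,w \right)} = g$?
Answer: $6$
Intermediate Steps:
$I = -30$
$u{\left(l \right)} = - \frac{1}{5}$ ($u{\left(l \right)} = \frac{1}{-5} = - \frac{1}{5}$)
$b{\left(a,p \right)} = - \frac{1}{5}$
$b{\left(4,-3 \right)} I = \left(- \frac{1}{5}\right) \left(-30\right) = 6$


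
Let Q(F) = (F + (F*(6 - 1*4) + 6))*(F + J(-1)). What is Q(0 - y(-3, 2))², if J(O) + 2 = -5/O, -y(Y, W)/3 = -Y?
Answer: 156816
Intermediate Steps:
y(Y, W) = 3*Y (y(Y, W) = -(-3)*Y = 3*Y)
J(O) = -2 - 5/O
Q(F) = (3 + F)*(6 + 3*F) (Q(F) = (F + (F*(6 - 1*4) + 6))*(F + (-2 - 5/(-1))) = (F + (F*(6 - 4) + 6))*(F + (-2 - 5*(-1))) = (F + (F*2 + 6))*(F + (-2 + 5)) = (F + (2*F + 6))*(F + 3) = (F + (6 + 2*F))*(3 + F) = (6 + 3*F)*(3 + F) = (3 + F)*(6 + 3*F))
Q(0 - y(-3, 2))² = (18 + 3*(0 - 3*(-3))² + 15*(0 - 3*(-3)))² = (18 + 3*(0 - 1*(-9))² + 15*(0 - 1*(-9)))² = (18 + 3*(0 + 9)² + 15*(0 + 9))² = (18 + 3*9² + 15*9)² = (18 + 3*81 + 135)² = (18 + 243 + 135)² = 396² = 156816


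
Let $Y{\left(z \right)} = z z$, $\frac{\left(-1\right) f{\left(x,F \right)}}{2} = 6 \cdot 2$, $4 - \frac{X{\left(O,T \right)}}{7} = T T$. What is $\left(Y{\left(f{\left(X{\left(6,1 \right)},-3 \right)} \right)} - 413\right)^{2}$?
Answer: $26569$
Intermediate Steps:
$X{\left(O,T \right)} = 28 - 7 T^{2}$ ($X{\left(O,T \right)} = 28 - 7 T T = 28 - 7 T^{2}$)
$f{\left(x,F \right)} = -24$ ($f{\left(x,F \right)} = - 2 \cdot 6 \cdot 2 = \left(-2\right) 12 = -24$)
$Y{\left(z \right)} = z^{2}$
$\left(Y{\left(f{\left(X{\left(6,1 \right)},-3 \right)} \right)} - 413\right)^{2} = \left(\left(-24\right)^{2} - 413\right)^{2} = \left(576 - 413\right)^{2} = 163^{2} = 26569$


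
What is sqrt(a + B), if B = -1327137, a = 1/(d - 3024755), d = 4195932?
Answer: 2*I*sqrt(455093713000715474)/1171177 ≈ 1152.0*I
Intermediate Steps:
a = 1/1171177 (a = 1/(4195932 - 3024755) = 1/1171177 ≈ 8.5384e-7)
sqrt(a + B) = sqrt(1/1171177 - 1327137) = sqrt(-1554312330248/1171177) = 2*I*sqrt(455093713000715474)/1171177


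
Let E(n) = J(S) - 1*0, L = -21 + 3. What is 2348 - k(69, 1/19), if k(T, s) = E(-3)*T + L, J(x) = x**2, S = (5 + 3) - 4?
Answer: 1262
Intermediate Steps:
L = -18
S = 4 (S = 8 - 4 = 4)
E(n) = 16 (E(n) = 4**2 - 1*0 = 16 + 0 = 16)
k(T, s) = -18 + 16*T (k(T, s) = 16*T - 18 = -18 + 16*T)
2348 - k(69, 1/19) = 2348 - (-18 + 16*69) = 2348 - (-18 + 1104) = 2348 - 1*1086 = 2348 - 1086 = 1262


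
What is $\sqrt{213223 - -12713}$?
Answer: $12 \sqrt{1569} \approx 475.33$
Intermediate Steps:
$\sqrt{213223 - -12713} = \sqrt{213223 + \left(-14 + 12727\right)} = \sqrt{213223 + 12713} = \sqrt{225936} = 12 \sqrt{1569}$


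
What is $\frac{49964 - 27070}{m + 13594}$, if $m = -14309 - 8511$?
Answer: $- \frac{11447}{4613} \approx -2.4815$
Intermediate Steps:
$m = -22820$ ($m = -14309 - 8511 = -22820$)
$\frac{49964 - 27070}{m + 13594} = \frac{49964 - 27070}{-22820 + 13594} = \frac{22894}{-9226} = 22894 \left(- \frac{1}{9226}\right) = - \frac{11447}{4613}$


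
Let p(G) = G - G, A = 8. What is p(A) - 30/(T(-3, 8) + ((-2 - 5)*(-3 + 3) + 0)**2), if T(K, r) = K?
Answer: 10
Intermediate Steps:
p(G) = 0
p(A) - 30/(T(-3, 8) + ((-2 - 5)*(-3 + 3) + 0)**2) = 0 - 30/(-3 + ((-2 - 5)*(-3 + 3) + 0)**2) = 0 - 30/(-3 + (-7*0 + 0)**2) = 0 - 30/(-3 + (0 + 0)**2) = 0 - 30/(-3 + 0**2) = 0 - 30/(-3 + 0) = 0 - 30/(-3) = 0 - 30*(-1/3) = 0 + 10 = 10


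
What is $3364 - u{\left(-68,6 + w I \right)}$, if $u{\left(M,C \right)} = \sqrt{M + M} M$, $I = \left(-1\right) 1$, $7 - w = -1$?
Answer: $3364 + 136 i \sqrt{34} \approx 3364.0 + 793.01 i$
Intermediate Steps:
$w = 8$ ($w = 7 - -1 = 7 + 1 = 8$)
$I = -1$
$u{\left(M,C \right)} = \sqrt{2} M^{\frac{3}{2}}$ ($u{\left(M,C \right)} = \sqrt{2 M} M = \sqrt{2} \sqrt{M} M = \sqrt{2} M^{\frac{3}{2}}$)
$3364 - u{\left(-68,6 + w I \right)} = 3364 - \sqrt{2} \left(-68\right)^{\frac{3}{2}} = 3364 - \sqrt{2} \left(- 136 i \sqrt{17}\right) = 3364 - - 136 i \sqrt{34} = 3364 + 136 i \sqrt{34}$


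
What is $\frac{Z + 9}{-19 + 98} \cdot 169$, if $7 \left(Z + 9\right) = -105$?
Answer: $- \frac{2535}{79} \approx -32.089$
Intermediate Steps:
$Z = -24$ ($Z = -9 + \frac{1}{7} \left(-105\right) = -9 - 15 = -24$)
$\frac{Z + 9}{-19 + 98} \cdot 169 = \frac{-24 + 9}{-19 + 98} \cdot 169 = - \frac{15}{79} \cdot 169 = \left(-15\right) \frac{1}{79} \cdot 169 = \left(- \frac{15}{79}\right) 169 = - \frac{2535}{79}$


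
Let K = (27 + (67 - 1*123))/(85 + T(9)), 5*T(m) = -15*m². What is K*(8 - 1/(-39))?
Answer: 9077/6162 ≈ 1.4731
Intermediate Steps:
T(m) = -3*m² (T(m) = (-15*m²)/5 = -3*m²)
K = 29/158 (K = (27 + (67 - 1*123))/(85 - 3*9²) = (27 + (67 - 123))/(85 - 3*81) = (27 - 56)/(85 - 243) = -29/(-158) = -29*(-1/158) = 29/158 ≈ 0.18354)
K*(8 - 1/(-39)) = 29*(8 - 1/(-39))/158 = 29*(8 - 1*(-1/39))/158 = 29*(8 + 1/39)/158 = (29/158)*(313/39) = 9077/6162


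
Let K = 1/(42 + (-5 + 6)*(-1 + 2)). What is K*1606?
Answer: 1606/43 ≈ 37.349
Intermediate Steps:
K = 1/43 (K = 1/(42 + 1*1) = 1/(42 + 1) = 1/43 ≈ 0.023256)
K*1606 = (1/43)*1606 = 1606/43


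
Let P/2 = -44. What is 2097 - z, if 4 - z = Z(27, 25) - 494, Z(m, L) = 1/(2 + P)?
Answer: 137513/86 ≈ 1599.0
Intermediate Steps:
P = -88 (P = 2*(-44) = -88)
Z(m, L) = -1/86 (Z(m, L) = 1/(2 - 88) = 1/(-86) = -1/86)
z = 42829/86 (z = 4 - (-1/86 - 494) = 4 - 1*(-42485/86) = 4 + 42485/86 = 42829/86 ≈ 498.01)
2097 - z = 2097 - 1*42829/86 = 2097 - 42829/86 = 137513/86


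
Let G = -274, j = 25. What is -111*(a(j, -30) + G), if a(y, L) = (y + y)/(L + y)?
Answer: 31524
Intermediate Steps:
a(y, L) = 2*y/(L + y) (a(y, L) = (2*y)/(L + y) = 2*y/(L + y))
-111*(a(j, -30) + G) = -111*(2*25/(-30 + 25) - 274) = -111*(2*25/(-5) - 274) = -111*(2*25*(-⅕) - 274) = -111*(-10 - 274) = -111*(-284) = 31524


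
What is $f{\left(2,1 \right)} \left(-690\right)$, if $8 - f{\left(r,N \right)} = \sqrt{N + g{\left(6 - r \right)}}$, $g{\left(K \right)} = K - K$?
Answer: $-4830$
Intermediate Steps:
$g{\left(K \right)} = 0$
$f{\left(r,N \right)} = 8 - \sqrt{N}$ ($f{\left(r,N \right)} = 8 - \sqrt{N + 0} = 8 - \sqrt{N}$)
$f{\left(2,1 \right)} \left(-690\right) = \left(8 - \sqrt{1}\right) \left(-690\right) = \left(8 - 1\right) \left(-690\right) = 7 \left(-690\right) = -4830$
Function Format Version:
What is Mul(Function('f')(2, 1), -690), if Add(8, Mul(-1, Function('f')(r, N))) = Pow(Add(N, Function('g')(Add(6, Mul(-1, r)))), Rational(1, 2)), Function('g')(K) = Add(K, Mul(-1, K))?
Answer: -4830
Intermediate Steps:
Function('g')(K) = 0
Function('f')(r, N) = Add(8, Mul(-1, Pow(N, Rational(1, 2)))) (Function('f')(r, N) = Add(8, Mul(-1, Pow(Add(N, 0), Rational(1, 2)))) = Add(8, Mul(-1, Pow(N, Rational(1, 2)))))
Mul(Function('f')(2, 1), -690) = Mul(Add(8, Mul(-1, Pow(1, Rational(1, 2)))), -690) = Mul(Add(8, Mul(-1, 1)), -690) = Mul(Add(8, -1), -690) = Mul(7, -690) = -4830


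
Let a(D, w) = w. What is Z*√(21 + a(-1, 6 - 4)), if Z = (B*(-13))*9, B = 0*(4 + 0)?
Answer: 0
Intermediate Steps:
B = 0 (B = 0*4 = 0)
Z = 0 (Z = (0*(-13))*9 = 0*9 = 0)
Z*√(21 + a(-1, 6 - 4)) = 0*√(21 + (6 - 4)) = 0*√(21 + 2) = 0*√23 = 0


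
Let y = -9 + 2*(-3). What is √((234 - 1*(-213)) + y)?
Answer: 12*√3 ≈ 20.785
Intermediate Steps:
y = -15 (y = -9 - 6 = -15)
√((234 - 1*(-213)) + y) = √((234 - 1*(-213)) - 15) = √((234 + 213) - 15) = √(447 - 15) = √432 = 12*√3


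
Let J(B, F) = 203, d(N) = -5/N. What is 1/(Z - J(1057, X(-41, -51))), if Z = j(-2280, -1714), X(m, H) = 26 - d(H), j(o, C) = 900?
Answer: 1/697 ≈ 0.0014347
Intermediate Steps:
X(m, H) = 26 + 5/H (X(m, H) = 26 - (-5)/H = 26 + 5/H)
Z = 900
1/(Z - J(1057, X(-41, -51))) = 1/(900 - 1*203) = 1/(900 - 203) = 1/697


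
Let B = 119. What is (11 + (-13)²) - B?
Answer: 61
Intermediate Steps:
(11 + (-13)²) - B = (11 + (-13)²) - 1*119 = (11 + 169) - 119 = 180 - 119 = 61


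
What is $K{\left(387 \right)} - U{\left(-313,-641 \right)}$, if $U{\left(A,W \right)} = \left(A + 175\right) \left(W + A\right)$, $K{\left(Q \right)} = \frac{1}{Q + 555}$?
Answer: $- \frac{124016183}{942} \approx -1.3165 \cdot 10^{5}$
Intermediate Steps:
$K{\left(Q \right)} = \frac{1}{555 + Q}$
$U{\left(A,W \right)} = \left(175 + A\right) \left(A + W\right)$
$K{\left(387 \right)} - U{\left(-313,-641 \right)} = \frac{1}{555 + 387} - \left(\left(-313\right)^{2} + 175 \left(-313\right) + 175 \left(-641\right) - -200633\right) = \frac{1}{942} - \left(97969 - 54775 - 112175 + 200633\right) = \frac{1}{942} - 131652 = - \frac{124016183}{942}$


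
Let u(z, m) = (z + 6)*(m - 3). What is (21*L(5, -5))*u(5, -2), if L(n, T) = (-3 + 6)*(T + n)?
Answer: 0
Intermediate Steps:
L(n, T) = 3*T + 3*n (L(n, T) = 3*(T + n) = 3*T + 3*n)
u(z, m) = (-3 + m)*(6 + z) (u(z, m) = (6 + z)*(-3 + m) = (-3 + m)*(6 + z))
(21*L(5, -5))*u(5, -2) = (21*(3*(-5) + 3*5))*(-18 - 3*5 + 6*(-2) - 2*5) = (21*(-15 + 15))*(-18 - 15 - 12 - 10) = (21*0)*(-55) = 0*(-55) = 0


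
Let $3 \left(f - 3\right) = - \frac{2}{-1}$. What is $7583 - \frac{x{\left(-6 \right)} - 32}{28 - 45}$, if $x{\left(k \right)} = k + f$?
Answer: $\frac{386630}{51} \approx 7581.0$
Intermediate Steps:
$f = \frac{11}{3}$ ($f = 3 + \frac{\left(-2\right) \frac{1}{-1}}{3} = 3 + \frac{\left(-2\right) \left(-1\right)}{3} = 3 + \frac{1}{3} \cdot 2 = 3 + \frac{2}{3} = \frac{11}{3} \approx 3.6667$)
$x{\left(k \right)} = \frac{11}{3} + k$ ($x{\left(k \right)} = k + \frac{11}{3} = \frac{11}{3} + k$)
$7583 - \frac{x{\left(-6 \right)} - 32}{28 - 45} = 7583 - \frac{\left(\frac{11}{3} - 6\right) - 32}{28 - 45} = 7583 - \frac{- \frac{7}{3} - 32}{-17} = 7583 - \left(- \frac{1}{17}\right) \left(- \frac{103}{3}\right) = 7583 - \frac{103}{51} = \frac{386630}{51}$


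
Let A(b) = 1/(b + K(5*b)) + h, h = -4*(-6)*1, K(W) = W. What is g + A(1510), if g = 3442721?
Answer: 31191269701/9060 ≈ 3.4427e+6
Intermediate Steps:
h = 24 (h = 24*1 = 24)
A(b) = 24 + 1/(6*b) (A(b) = 1/(b + 5*b) + 24 = 1/(6*b) + 24 = 24 + 1/(6*b))
g + A(1510) = 3442721 + (24 + (⅙)/1510) = 3442721 + (24 + (⅙)*(1/1510)) = 3442721 + (24 + 1/9060) = 3442721 + 217441/9060 = 31191269701/9060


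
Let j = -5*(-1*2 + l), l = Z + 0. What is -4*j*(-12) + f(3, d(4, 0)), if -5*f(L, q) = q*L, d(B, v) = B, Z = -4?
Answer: 7188/5 ≈ 1437.6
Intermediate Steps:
l = -4 (l = -4 + 0 = -4)
f(L, q) = -L*q/5 (f(L, q) = -q*L/5 = -L*q/5)
j = 30 (j = -5*(-1*2 - 4) = -5*(-2 - 4) = -5*(-6) = 30)
-4*j*(-12) + f(3, d(4, 0)) = -4*30*(-12) - ⅕*3*4 = -120*(-12) - 12/5 = 1440 - 12/5 = 7188/5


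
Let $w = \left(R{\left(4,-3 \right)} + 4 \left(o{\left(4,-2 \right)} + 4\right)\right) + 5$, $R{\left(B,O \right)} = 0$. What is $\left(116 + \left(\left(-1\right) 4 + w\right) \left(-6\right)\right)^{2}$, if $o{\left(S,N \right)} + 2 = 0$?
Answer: $3844$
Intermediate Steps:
$o{\left(S,N \right)} = -2$ ($o{\left(S,N \right)} = -2 + 0 = -2$)
$w = 13$ ($w = \left(0 + 4 \left(-2 + 4\right)\right) + 5 = \left(0 + 4 \cdot 2\right) + 5 = \left(0 + 8\right) + 5 = 8 + 5 = 13$)
$\left(116 + \left(\left(-1\right) 4 + w\right) \left(-6\right)\right)^{2} = \left(116 + \left(\left(-1\right) 4 + 13\right) \left(-6\right)\right)^{2} = \left(116 + \left(-4 + 13\right) \left(-6\right)\right)^{2} = \left(116 + 9 \left(-6\right)\right)^{2} = \left(116 - 54\right)^{2} = 62^{2} = 3844$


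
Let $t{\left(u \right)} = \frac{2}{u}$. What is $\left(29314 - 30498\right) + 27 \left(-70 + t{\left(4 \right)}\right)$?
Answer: $- \frac{6121}{2} \approx -3060.5$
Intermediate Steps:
$\left(29314 - 30498\right) + 27 \left(-70 + t{\left(4 \right)}\right) = \left(29314 - 30498\right) + 27 \left(-70 + \frac{2}{4}\right) = -1184 + 27 \left(-70 + 2 \cdot \frac{1}{4}\right) = -1184 + 27 \left(-70 + \frac{1}{2}\right) = -1184 + 27 \left(- \frac{139}{2}\right) = -1184 - \frac{3753}{2} = - \frac{6121}{2}$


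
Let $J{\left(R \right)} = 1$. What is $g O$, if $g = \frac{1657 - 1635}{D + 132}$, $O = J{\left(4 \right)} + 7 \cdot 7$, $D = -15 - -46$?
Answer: $\frac{1100}{163} \approx 6.7485$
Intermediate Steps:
$D = 31$ ($D = -15 + 46 = 31$)
$O = 50$ ($O = 1 + 7 \cdot 7 = 1 + 49 = 50$)
$g = \frac{22}{163}$ ($g = \frac{1657 - 1635}{31 + 132} = \frac{22}{163} \approx 0.13497$)
$g O = \frac{22}{163} \cdot 50 = \frac{1100}{163}$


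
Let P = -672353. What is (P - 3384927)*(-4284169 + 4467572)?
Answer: -744117323840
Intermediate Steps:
(P - 3384927)*(-4284169 + 4467572) = (-672353 - 3384927)*(-4284169 + 4467572) = -4057280*183403 = -744117323840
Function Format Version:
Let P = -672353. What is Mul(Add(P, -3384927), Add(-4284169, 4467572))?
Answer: -744117323840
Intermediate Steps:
Mul(Add(P, -3384927), Add(-4284169, 4467572)) = Mul(Add(-672353, -3384927), Add(-4284169, 4467572)) = Mul(-4057280, 183403) = -744117323840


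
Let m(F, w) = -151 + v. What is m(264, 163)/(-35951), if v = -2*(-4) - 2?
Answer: 145/35951 ≈ 0.0040333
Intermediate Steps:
v = 6 (v = 8 - 2 = 6)
m(F, w) = -145 (m(F, w) = -151 + 6 = -145)
m(264, 163)/(-35951) = -145/(-35951) = -145*(-1/35951) = 145/35951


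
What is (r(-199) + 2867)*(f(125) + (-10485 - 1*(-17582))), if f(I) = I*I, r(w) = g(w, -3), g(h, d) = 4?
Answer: 65234862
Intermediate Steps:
r(w) = 4
f(I) = I²
(r(-199) + 2867)*(f(125) + (-10485 - 1*(-17582))) = (4 + 2867)*(125² + (-10485 - 1*(-17582))) = 2871*(15625 + (-10485 + 17582)) = 2871*(15625 + 7097) = 2871*22722 = 65234862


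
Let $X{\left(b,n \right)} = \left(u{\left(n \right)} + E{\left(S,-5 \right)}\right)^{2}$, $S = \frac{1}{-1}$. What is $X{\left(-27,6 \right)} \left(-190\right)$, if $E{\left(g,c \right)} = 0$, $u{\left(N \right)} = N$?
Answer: $-6840$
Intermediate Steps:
$S = -1$
$X{\left(b,n \right)} = n^{2}$ ($X{\left(b,n \right)} = \left(n + 0\right)^{2} = n^{2}$)
$X{\left(-27,6 \right)} \left(-190\right) = 6^{2} \left(-190\right) = 36 \left(-190\right) = -6840$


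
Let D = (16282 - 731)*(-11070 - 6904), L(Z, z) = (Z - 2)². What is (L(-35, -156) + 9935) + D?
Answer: -279502370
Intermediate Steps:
L(Z, z) = (-2 + Z)²
D = -279513674 (D = 15551*(-17974) = -279513674)
(L(-35, -156) + 9935) + D = ((-2 - 35)² + 9935) - 279513674 = ((-37)² + 9935) - 279513674 = (1369 + 9935) - 279513674 = 11304 - 279513674 = -279502370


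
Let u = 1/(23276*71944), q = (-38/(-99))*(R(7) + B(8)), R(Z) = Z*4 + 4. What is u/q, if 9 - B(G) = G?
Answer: 3/63633604672 ≈ 4.7145e-11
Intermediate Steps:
B(G) = 9 - G
R(Z) = 4 + 4*Z (R(Z) = 4*Z + 4 = 4 + 4*Z)
q = 38/3 (q = (-38/(-99))*((4 + 4*7) + (9 - 1*8)) = (-38*(-1/99))*((4 + 28) + (9 - 8)) = 38*(32 + 1)/99 = (38/99)*33 = 38/3 ≈ 12.667)
u = 1/1674568544 (u = (1/23276)*(1/71944) = 1/1674568544 ≈ 5.9717e-10)
u/q = 1/(1674568544*(38/3)) = (1/1674568544)*(3/38) = 3/63633604672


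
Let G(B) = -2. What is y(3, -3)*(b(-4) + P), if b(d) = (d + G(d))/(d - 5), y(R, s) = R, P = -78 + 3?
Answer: -223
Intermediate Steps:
P = -75
b(d) = (-2 + d)/(-5 + d) (b(d) = (d - 2)/(d - 5) = (-2 + d)/(-5 + d))
y(3, -3)*(b(-4) + P) = 3*((-2 - 4)/(-5 - 4) - 75) = 3*(-6/(-9) - 75) = 3*(-1/9*(-6) - 75) = 3*(2/3 - 75) = 3*(-223/3) = -223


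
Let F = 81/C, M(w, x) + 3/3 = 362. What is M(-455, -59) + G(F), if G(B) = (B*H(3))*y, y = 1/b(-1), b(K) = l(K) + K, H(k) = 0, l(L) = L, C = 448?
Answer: 361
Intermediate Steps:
b(K) = 2*K (b(K) = K + K = 2*K)
y = -1/2 (y = 1/(2*(-1)) = 1/(-2) = -1/2 ≈ -0.50000)
M(w, x) = 361 (M(w, x) = -1 + 362 = 361)
F = 81/448 ≈ 0.18080
G(B) = 0 (G(B) = (B*0)*(-1/2) = 0*(-1/2) = 0)
M(-455, -59) + G(F) = 361 + 0 = 361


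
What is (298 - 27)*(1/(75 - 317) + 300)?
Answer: 19674329/242 ≈ 81299.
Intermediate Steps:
(298 - 27)*(1/(75 - 317) + 300) = 271*(1/(-242) + 300) = 271*(-1/242 + 300) = 271*(72599/242) = 19674329/242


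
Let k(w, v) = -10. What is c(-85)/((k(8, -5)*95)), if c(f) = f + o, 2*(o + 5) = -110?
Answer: 29/190 ≈ 0.15263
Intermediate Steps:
o = -60 (o = -5 + (1/2)*(-110) = -5 - 55 = -60)
c(f) = -60 + f (c(f) = f - 60 = -60 + f)
c(-85)/((k(8, -5)*95)) = (-60 - 85)/((-10*95)) = -145/(-950) = -145*(-1/950) = 29/190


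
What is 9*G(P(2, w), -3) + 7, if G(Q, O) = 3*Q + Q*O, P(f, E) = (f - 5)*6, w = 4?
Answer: 7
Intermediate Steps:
P(f, E) = -30 + 6*f (P(f, E) = (-5 + f)*6 = -30 + 6*f)
G(Q, O) = 3*Q + O*Q
9*G(P(2, w), -3) + 7 = 9*((-30 + 6*2)*(3 - 3)) + 7 = 9*((-30 + 12)*0) + 7 = 9*(-18*0) + 7 = 9*0 + 7 = 0 + 7 = 7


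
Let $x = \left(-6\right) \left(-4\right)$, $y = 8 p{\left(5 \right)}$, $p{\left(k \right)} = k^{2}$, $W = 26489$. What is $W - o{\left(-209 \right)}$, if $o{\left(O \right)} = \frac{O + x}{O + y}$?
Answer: $\frac{238216}{9} \approx 26468.0$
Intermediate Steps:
$y = 200$ ($y = 8 \cdot 5^{2} = 8 \cdot 25 = 200$)
$x = 24$
$o{\left(O \right)} = \frac{24 + O}{200 + O}$ ($o{\left(O \right)} = \frac{O + 24}{O + 200} = \frac{24 + O}{200 + O}$)
$W - o{\left(-209 \right)} = 26489 - \frac{24 - 209}{200 - 209} = 26489 - \frac{1}{-9} \left(-185\right) = 26489 - \left(- \frac{1}{9}\right) \left(-185\right) = 26489 - \frac{185}{9} = \frac{238216}{9}$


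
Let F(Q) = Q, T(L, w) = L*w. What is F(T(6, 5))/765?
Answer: 2/51 ≈ 0.039216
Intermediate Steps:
F(T(6, 5))/765 = (6*5)/765 = 30*(1/765) = 2/51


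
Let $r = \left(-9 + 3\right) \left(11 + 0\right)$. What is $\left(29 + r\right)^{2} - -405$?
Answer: $1774$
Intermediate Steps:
$r = -66$ ($r = \left(-6\right) 11 = -66$)
$\left(29 + r\right)^{2} - -405 = \left(29 - 66\right)^{2} - -405 = \left(-37\right)^{2} + 405 = 1369 + 405 = 1774$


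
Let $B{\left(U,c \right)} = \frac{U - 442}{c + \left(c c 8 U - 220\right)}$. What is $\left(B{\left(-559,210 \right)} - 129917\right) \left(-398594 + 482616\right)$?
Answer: $- \frac{1076389392028700259}{98607605} \approx -1.0916 \cdot 10^{10}$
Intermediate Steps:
$B{\left(U,c \right)} = \frac{-442 + U}{-220 + c + 8 U c^{2}}$ ($B{\left(U,c \right)} = \frac{-442 + U}{c + \left(c^{2} \cdot 8 U - 220\right)} = \frac{-442 + U}{c + \left(8 c^{2} U - 220\right)} = \frac{-442 + U}{c + \left(8 U c^{2} - 220\right)} = \frac{-442 + U}{c + \left(-220 + 8 U c^{2}\right)} = \frac{-442 + U}{-220 + c + 8 U c^{2}}$)
$\left(B{\left(-559,210 \right)} - 129917\right) \left(-398594 + 482616\right) = \left(\frac{-442 - 559}{-220 + 210 + 8 \left(-559\right) 210^{2}} - 129917\right) \left(-398594 + 482616\right) = \left(\frac{1}{-220 + 210 + 8 \left(-559\right) 44100} \left(-1001\right) - 129917\right) 84022 = \left(\frac{1}{-220 + 210 - 197215200} \left(-1001\right) - 129917\right) 84022 = \left(\frac{1}{-197215210} \left(-1001\right) - 129917\right) 84022 = \left(\left(- \frac{1}{197215210}\right) \left(-1001\right) - 129917\right) 84022 = \left(\frac{1001}{197215210} - 129917\right) 84022 = \left(- \frac{25621608436569}{197215210}\right) 84022 = - \frac{1076389392028700259}{98607605}$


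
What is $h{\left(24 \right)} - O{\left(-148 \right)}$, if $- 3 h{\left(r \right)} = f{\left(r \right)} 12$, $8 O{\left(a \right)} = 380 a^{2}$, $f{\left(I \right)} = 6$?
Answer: $-1040464$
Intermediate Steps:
$O{\left(a \right)} = \frac{95 a^{2}}{2}$ ($O{\left(a \right)} = \frac{380 a^{2}}{8} = \frac{95 a^{2}}{2}$)
$h{\left(r \right)} = -24$ ($h{\left(r \right)} = - \frac{6 \cdot 12}{3} = \left(- \frac{1}{3}\right) 72 = -24$)
$h{\left(24 \right)} - O{\left(-148 \right)} = -24 - \frac{95 \left(-148\right)^{2}}{2} = -24 - \frac{95}{2} \cdot 21904 = -24 - 1040440 = -1040464$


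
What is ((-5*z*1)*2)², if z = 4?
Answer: 1600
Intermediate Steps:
((-5*z*1)*2)² = ((-5*4*1)*2)² = (-20*1*2)² = (-20*2)² = (-40)² = 1600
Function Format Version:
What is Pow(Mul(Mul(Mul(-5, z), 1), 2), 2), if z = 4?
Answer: 1600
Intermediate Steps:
Pow(Mul(Mul(Mul(-5, z), 1), 2), 2) = Pow(Mul(Mul(Mul(-5, 4), 1), 2), 2) = Pow(Mul(Mul(-20, 1), 2), 2) = Pow(Mul(-20, 2), 2) = Pow(-40, 2) = 1600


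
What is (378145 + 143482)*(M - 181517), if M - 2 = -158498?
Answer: -177359961151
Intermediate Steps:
M = -158496 (M = 2 - 158498 = -158496)
(378145 + 143482)*(M - 181517) = (378145 + 143482)*(-158496 - 181517) = 521627*(-340013) = -177359961151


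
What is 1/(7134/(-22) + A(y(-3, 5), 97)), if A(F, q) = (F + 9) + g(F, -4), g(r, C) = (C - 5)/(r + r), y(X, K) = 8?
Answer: -176/54179 ≈ -0.0032485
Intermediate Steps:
g(r, C) = (-5 + C)/(2*r) (g(r, C) = (-5 + C)/((2*r)) = (-5 + C)*(1/(2*r)) = (-5 + C)/(2*r))
A(F, q) = 9 + F - 9/(2*F) (A(F, q) = (F + 9) + (-5 - 4)/(2*F) = (9 + F) + (½)*(-9)/F = (9 + F) - 9/(2*F) = 9 + F - 9/(2*F))
1/(7134/(-22) + A(y(-3, 5), 97)) = 1/(7134/(-22) + (9 + 8 - 9/2/8)) = 1/(7134*(-1/22) + (9 + 8 - 9/2*⅛)) = 1/(-3567/11 + (9 + 8 - 9/16)) = 1/(-3567/11 + 263/16) = 1/(-54179/176) = -176/54179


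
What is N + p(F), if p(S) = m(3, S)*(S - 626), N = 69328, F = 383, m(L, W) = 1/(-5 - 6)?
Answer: 762851/11 ≈ 69350.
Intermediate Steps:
m(L, W) = -1/11 (m(L, W) = 1/(-11) = -1/11)
p(S) = 626/11 - S/11 (p(S) = -(S - 626)/11 = -(-626 + S)/11 = 626/11 - S/11)
N + p(F) = 69328 + (626/11 - 1/11*383) = 69328 + (626/11 - 383/11) = 69328 + 243/11 = 762851/11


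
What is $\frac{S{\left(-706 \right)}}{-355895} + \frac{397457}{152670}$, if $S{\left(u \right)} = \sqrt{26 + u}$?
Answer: $\frac{397457}{152670} - \frac{2 i \sqrt{170}}{355895} \approx 2.6034 - 7.3271 \cdot 10^{-5} i$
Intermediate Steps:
$\frac{S{\left(-706 \right)}}{-355895} + \frac{397457}{152670} = \frac{\sqrt{26 - 706}}{-355895} + \frac{397457}{152670} = \sqrt{-680} \left(- \frac{1}{355895}\right) + 397457 \cdot \frac{1}{152670} = 2 i \sqrt{170} \left(- \frac{1}{355895}\right) + \frac{397457}{152670} = - \frac{2 i \sqrt{170}}{355895} + \frac{397457}{152670} = \frac{397457}{152670} - \frac{2 i \sqrt{170}}{355895}$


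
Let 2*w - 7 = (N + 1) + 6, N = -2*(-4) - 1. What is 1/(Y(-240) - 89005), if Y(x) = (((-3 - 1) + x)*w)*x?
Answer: 1/525875 ≈ 1.9016e-6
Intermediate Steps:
N = 7 (N = 8 - 1 = 7)
w = 21/2 (w = 7/2 + ((7 + 1) + 6)/2 = 7/2 + (8 + 6)/2 = 7/2 + (1/2)*14 = 7/2 + 7 = 21/2 ≈ 10.500)
Y(x) = x*(-42 + 21*x/2) (Y(x) = (((-3 - 1) + x)*(21/2))*x = ((-4 + x)*(21/2))*x = (-42 + 21*x/2)*x = x*(-42 + 21*x/2))
1/(Y(-240) - 89005) = 1/((21/2)*(-240)*(-4 - 240) - 89005) = 1/((21/2)*(-240)*(-244) - 89005) = 1/(614880 - 89005) = 1/525875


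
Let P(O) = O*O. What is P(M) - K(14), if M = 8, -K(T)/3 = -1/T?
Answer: 893/14 ≈ 63.786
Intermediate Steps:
K(T) = 3/T (K(T) = -(-3)/T = 3/T)
P(O) = O**2
P(M) - K(14) = 8**2 - 3/14 = 64 - 3/14 = 893/14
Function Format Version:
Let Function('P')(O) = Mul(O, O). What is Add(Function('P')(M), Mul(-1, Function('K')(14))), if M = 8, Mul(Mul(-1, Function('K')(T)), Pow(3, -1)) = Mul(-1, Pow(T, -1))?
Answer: Rational(893, 14) ≈ 63.786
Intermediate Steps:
Function('K')(T) = Mul(3, Pow(T, -1)) (Function('K')(T) = Mul(-3, Mul(-1, Pow(T, -1))) = Mul(3, Pow(T, -1)))
Function('P')(O) = Pow(O, 2)
Add(Function('P')(M), Mul(-1, Function('K')(14))) = Add(Pow(8, 2), Mul(-1, Mul(3, Pow(14, -1)))) = Add(64, Mul(-1, Mul(3, Rational(1, 14)))) = Add(64, Mul(-1, Rational(3, 14))) = Add(64, Rational(-3, 14)) = Rational(893, 14)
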